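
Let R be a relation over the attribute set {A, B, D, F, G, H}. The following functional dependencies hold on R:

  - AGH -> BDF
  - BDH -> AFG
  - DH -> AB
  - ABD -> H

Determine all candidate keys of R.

{D, H}; {A, B, D}; {A, G, H}

{D, H}⁺: DH→AB adds A, B; BDH→AFG adds F, G → {A, B, D, F, G, H}.
{A, B, D}⁺: ABD→H adds H; BDH→AFG adds F, G → {A, B, D, F, G, H}.
{A, G, H}⁺: AGH→BDF adds B, D, F → {A, B, D, F, G, H}.
Any other superkey contains one of these as a subset, so there are no further candidate keys.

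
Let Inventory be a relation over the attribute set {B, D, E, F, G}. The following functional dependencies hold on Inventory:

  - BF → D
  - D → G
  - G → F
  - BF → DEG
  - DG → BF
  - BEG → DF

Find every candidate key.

{D}⁺: D→G adds G; G→F adds F; DG→BF adds B; BF→DEG adds E → {B, D, E, F, G}.
{B, F}⁺: BF→D adds D; D→G adds G; BF→DEG adds E → {B, D, E, F, G}.
{B, G}⁺: G→F adds F; BF→DEG adds D, E → {B, D, E, F, G}.
Any other superkey contains one of these as a subset, so there are no further candidate keys.

{D}, {B, F}, {B, G}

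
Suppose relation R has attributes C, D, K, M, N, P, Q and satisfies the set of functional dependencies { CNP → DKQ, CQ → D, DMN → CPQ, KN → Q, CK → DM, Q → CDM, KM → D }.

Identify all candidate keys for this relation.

Attribute N never appears on the right-hand side of any dependency, so N must belong to every candidate key.
{N}⁺ = {N}, which is not all of the schema, so we must add further attributes.
{K, N}⁺: KN→Q adds Q; Q→CDM adds C, D, M; DMN→CPQ adds P → {C, D, K, M, N, P, Q}. Minimal: {N}⁺ = {N}; {K}⁺ = {K} — none reach the full schema.
{N, Q}⁺: Q→CDM adds C, D, M; DMN→CPQ adds P; CNP→DKQ adds K → {C, D, K, M, N, P, Q}. Minimal: {Q}⁺ = {C, D, M, Q}; {N}⁺ = {N} — none reach the full schema.
{C, N, P}⁺: CNP→DKQ adds D, K, Q; CK→DM adds M → {C, D, K, M, N, P, Q}. Minimal: {N, P}⁺ = {N, P}; {C, P}⁺ = {C, P}; {C, N}⁺ = {C, N} — none reach the full schema.
{D, M, N}⁺: DMN→CPQ adds C, P, Q; CNP→DKQ adds K → {C, D, K, M, N, P, Q}. Minimal: {M, N}⁺ = {M, N}; {D, N}⁺ = {D, N}; {D, M}⁺ = {D, M} — none reach the full schema.

{K, N}, {N, Q}, {C, N, P}, {D, M, N}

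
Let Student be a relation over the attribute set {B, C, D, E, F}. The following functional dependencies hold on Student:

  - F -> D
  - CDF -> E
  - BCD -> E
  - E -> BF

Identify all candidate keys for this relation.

Attribute C never appears on the right-hand side of any dependency, so C must belong to every candidate key.
{C}⁺ = {C}, which is not all of the schema, so we must add further attributes.
{C, E}⁺: E→BF adds B, F; F→D adds D → {B, C, D, E, F}. Minimal: {E}⁺ = {B, D, E, F}; {C}⁺ = {C} — none reach the full schema.
{C, F}⁺: F→D adds D; CDF→E adds E; E→BF adds B → {B, C, D, E, F}. Minimal: {F}⁺ = {D, F}; {C}⁺ = {C} — none reach the full schema.
{B, C, D}⁺: BCD→E adds E; E→BF adds F → {B, C, D, E, F}. Minimal: {C, D}⁺ = {C, D}; {B, D}⁺ = {B, D}; {B, C}⁺ = {B, C} — none reach the full schema.

(C, E); (C, F); (B, C, D)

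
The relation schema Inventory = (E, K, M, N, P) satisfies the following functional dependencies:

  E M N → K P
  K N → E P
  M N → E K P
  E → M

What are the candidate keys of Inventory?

Attribute N never appears on the right-hand side of any dependency, so N must belong to every candidate key.
{N}⁺ = {N}, which is not all of the schema, so we must add further attributes.
{E, N}⁺: E→M adds M; EMN→KP adds K, P → {E, K, M, N, P}. Minimal: {N}⁺ = {N}; {E}⁺ = {E, M} — none reach the full schema.
{K, N}⁺: KN→EP adds E, P; E→M adds M → {E, K, M, N, P}. Minimal: {N}⁺ = {N}; {K}⁺ = {K} — none reach the full schema.
{M, N}⁺: MN→EKP adds E, K, P → {E, K, M, N, P}. Minimal: {N}⁺ = {N}; {M}⁺ = {M} — none reach the full schema.
Any other superkey contains one of these as a subset, so there are no further candidate keys.

EN, KN, MN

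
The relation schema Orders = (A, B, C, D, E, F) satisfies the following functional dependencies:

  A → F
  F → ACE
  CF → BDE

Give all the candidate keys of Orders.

(A), (F)

{A}⁺: A→F adds F; F→ACE adds C, E; CF→BDE adds B, D → {A, B, C, D, E, F}.
{F}⁺: F→ACE adds A, C, E; CF→BDE adds B, D → {A, B, C, D, E, F}.
Any other superkey contains one of these as a subset, so there are no further candidate keys.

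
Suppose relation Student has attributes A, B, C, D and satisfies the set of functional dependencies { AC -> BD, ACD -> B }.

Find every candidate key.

{A, C}

Attributes A, C never appear on any right-hand side, so every candidate key must contain {A, C}.
{A, C}⁺ = {A, B, C, D}, which is all of the schema, so {A, C} is the only candidate key.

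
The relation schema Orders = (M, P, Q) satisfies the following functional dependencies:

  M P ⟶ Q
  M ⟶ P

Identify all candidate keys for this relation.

Attribute M never appears on the right-hand side of any dependency, so M must belong to every candidate key.
{M}⁺ = {M, P, Q}, which is all of the schema, so {M} is the only candidate key.

M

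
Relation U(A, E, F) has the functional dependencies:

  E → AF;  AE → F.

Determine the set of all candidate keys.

Attribute E never appears on the right-hand side of any dependency, so E must belong to every candidate key.
{E}⁺ = {A, E, F}, which is all of the schema, so {E} is the only candidate key.

(E)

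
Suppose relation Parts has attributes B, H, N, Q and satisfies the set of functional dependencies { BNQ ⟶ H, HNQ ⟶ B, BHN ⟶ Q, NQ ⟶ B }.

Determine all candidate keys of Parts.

Attribute N never appears on the right-hand side of any dependency, so N must belong to every candidate key.
{N}⁺ = {N}, which is not all of the schema, so we must add further attributes.
{N, Q}⁺: NQ→B adds B; BNQ→H adds H → {B, H, N, Q}.
{B, H, N}⁺: BHN→Q adds Q → {B, H, N, Q}.

{N, Q}, {B, H, N}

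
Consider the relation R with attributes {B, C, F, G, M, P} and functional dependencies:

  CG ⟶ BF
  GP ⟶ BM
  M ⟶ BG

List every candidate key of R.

Attributes C, P never appear on any right-hand side, so every candidate key must contain {C, P}.
{C, P}⁺ = {C, P}, which is not all of the schema, so we must add further attributes.
{C, G, P}⁺: CG→BF adds B, F; GP→BM adds M → {B, C, F, G, M, P}. Minimal: {G, P}⁺ = {B, G, M, P}; {C, P}⁺ = {C, P}; {C, G}⁺ = {B, C, F, G} — none reach the full schema.
{C, M, P}⁺: M→BG adds B, G; CG→BF adds F → {B, C, F, G, M, P}. Minimal: {M, P}⁺ = {B, G, M, P}; {C, P}⁺ = {C, P}; {C, M}⁺ = {B, C, F, G, M} — none reach the full schema.
Any other superkey contains one of these as a subset, so there are no further candidate keys.

{C, G, P}, {C, M, P}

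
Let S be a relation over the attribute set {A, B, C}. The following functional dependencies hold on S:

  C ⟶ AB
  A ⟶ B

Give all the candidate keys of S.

{C}⁺: C→AB adds A, B → {A, B, C}.

{C}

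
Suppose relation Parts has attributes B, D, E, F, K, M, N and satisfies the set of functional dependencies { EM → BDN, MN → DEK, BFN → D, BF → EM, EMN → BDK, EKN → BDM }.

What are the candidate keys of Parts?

Attribute F never appears on the right-hand side of any dependency, so F must belong to every candidate key.
{F}⁺ = {F}, which is not all of the schema, so we must add further attributes.
{B, F}⁺: BF→EM adds E, M; EM→BDN adds D, N; MN→DEK adds K → {B, D, E, F, K, M, N}. Minimal: {F}⁺ = {F}; {B}⁺ = {B} — none reach the full schema.
{E, F, M}⁺: EM→BDN adds B, D, N; MN→DEK adds K → {B, D, E, F, K, M, N}. Minimal: {F, M}⁺ = {F, M}; {E, M}⁺ = {B, D, E, K, M, N}; {E, F}⁺ = {E, F} — none reach the full schema.
{F, M, N}⁺: MN→DEK adds D, E, K; EMN→BDK adds B → {B, D, E, F, K, M, N}. Minimal: {M, N}⁺ = {B, D, E, K, M, N}; {F, N}⁺ = {F, N}; {F, M}⁺ = {F, M} — none reach the full schema.
{E, F, K, N}⁺: EKN→BDM adds B, D, M → {B, D, E, F, K, M, N}. Minimal: {F, K, N}⁺ = {F, K, N}; {E, K, N}⁺ = {B, D, E, K, M, N}; {E, F, N}⁺ = {E, F, N}; … — none reach the full schema.

(B, F), (E, F, M), (F, M, N), (E, F, K, N)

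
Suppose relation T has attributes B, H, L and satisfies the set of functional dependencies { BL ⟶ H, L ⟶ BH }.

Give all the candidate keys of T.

Attribute L never appears on the right-hand side of any dependency, so L must belong to every candidate key.
{L}⁺ = {B, H, L}, which is all of the schema, so {L} is the only candidate key.

(L)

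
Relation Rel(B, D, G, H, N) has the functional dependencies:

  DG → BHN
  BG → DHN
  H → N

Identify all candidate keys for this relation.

BG; DG

Attribute G never appears on the right-hand side of any dependency, so G must belong to every candidate key.
{G}⁺ = {G}, which is not all of the schema, so we must add further attributes.
{B, G}⁺: BG→DHN adds D, H, N → {B, D, G, H, N}.
{D, G}⁺: DG→BHN adds B, H, N → {B, D, G, H, N}.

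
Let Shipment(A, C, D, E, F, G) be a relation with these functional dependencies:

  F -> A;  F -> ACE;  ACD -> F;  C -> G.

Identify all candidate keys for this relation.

{D, F}⁺: F→A adds A; F→ACE adds C, E; C→G adds G → {A, C, D, E, F, G}. Minimal: {F}⁺ = {A, C, E, F, G}; {D}⁺ = {D} — none reach the full schema.
{A, C, D}⁺: ACD→F adds F; C→G adds G; F→ACE adds E → {A, C, D, E, F, G}. Minimal: {C, D}⁺ = {C, D, G}; {A, D}⁺ = {A, D}; {A, C}⁺ = {A, C, G} — none reach the full schema.
Any other superkey contains one of these as a subset, so there are no further candidate keys.

{D, F}, {A, C, D}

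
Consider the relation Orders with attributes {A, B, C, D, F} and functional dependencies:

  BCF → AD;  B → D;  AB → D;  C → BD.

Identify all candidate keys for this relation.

{C, F}⁺: C→BD adds B, D; BCF→AD adds A → {A, B, C, D, F}. Minimal: {F}⁺ = {F}; {C}⁺ = {B, C, D} — none reach the full schema.
No other minimal superkey exists.

{C, F}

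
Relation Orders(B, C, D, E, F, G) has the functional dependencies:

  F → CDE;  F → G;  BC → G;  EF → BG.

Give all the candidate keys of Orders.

Attribute F never appears on the right-hand side of any dependency, so F must belong to every candidate key.
{F}⁺ = {B, C, D, E, F, G}, which is all of the schema, so {F} is the only candidate key.

{F}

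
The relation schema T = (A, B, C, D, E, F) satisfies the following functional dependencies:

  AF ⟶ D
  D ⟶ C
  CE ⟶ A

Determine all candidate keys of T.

ABEF; BCEF; BDEF

Attributes B, E, F never appear on any right-hand side, so every candidate key must contain {B, E, F}.
{B, E, F}⁺ = {B, E, F}, which is not all of the schema, so we must add further attributes.
{A, B, E, F}⁺: AF→D adds D; D→C adds C → {A, B, C, D, E, F}.
{B, C, E, F}⁺: CE→A adds A; AF→D adds D → {A, B, C, D, E, F}.
{B, D, E, F}⁺: D→C adds C; CE→A adds A → {A, B, C, D, E, F}.
Any other superkey contains one of these as a subset, so there are no further candidate keys.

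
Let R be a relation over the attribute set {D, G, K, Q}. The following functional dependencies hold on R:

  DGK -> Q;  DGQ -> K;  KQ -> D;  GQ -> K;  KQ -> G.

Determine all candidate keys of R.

{G, Q}, {K, Q}, {D, G, K}

{G, Q}⁺: GQ→K adds K; KQ→D adds D → {D, G, K, Q}. Minimal: {Q}⁺ = {Q}; {G}⁺ = {G} — none reach the full schema.
{K, Q}⁺: KQ→D adds D; KQ→G adds G → {D, G, K, Q}. Minimal: {Q}⁺ = {Q}; {K}⁺ = {K} — none reach the full schema.
{D, G, K}⁺: DGK→Q adds Q → {D, G, K, Q}. Minimal: {G, K}⁺ = {G, K}; {D, K}⁺ = {D, K}; {D, G}⁺ = {D, G} — none reach the full schema.
Any other superkey contains one of these as a subset, so there are no further candidate keys.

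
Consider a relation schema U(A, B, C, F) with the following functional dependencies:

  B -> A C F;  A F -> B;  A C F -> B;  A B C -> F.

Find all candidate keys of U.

{B}, {A, F}

{B}⁺: B→ACF adds A, C, F → {A, B, C, F}.
{A, F}⁺: AF→B adds B; B→ACF adds C → {A, B, C, F}. Minimal: {F}⁺ = {F}; {A}⁺ = {A} — none reach the full schema.
Any other superkey contains one of these as a subset, so there are no further candidate keys.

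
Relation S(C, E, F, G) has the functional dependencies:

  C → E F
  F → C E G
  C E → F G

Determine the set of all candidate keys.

(C), (F)

{C}⁺: C→EF adds E, F; F→CEG adds G → {C, E, F, G}.
{F}⁺: F→CEG adds C, E, G → {C, E, F, G}.
Any other superkey contains one of these as a subset, so there are no further candidate keys.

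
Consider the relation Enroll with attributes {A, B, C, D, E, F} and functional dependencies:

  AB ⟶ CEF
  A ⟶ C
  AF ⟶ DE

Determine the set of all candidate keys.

{A, B}

Attributes A, B never appear on any right-hand side, so every candidate key must contain {A, B}.
{A, B}⁺ = {A, B, C, D, E, F}, which is all of the schema, so {A, B} is the only candidate key.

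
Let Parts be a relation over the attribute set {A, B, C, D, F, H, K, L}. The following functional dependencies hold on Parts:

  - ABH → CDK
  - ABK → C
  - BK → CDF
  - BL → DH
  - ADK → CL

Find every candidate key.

{A, B, H}, {A, B, K}, {A, B, L}

Attributes A, B never appear on any right-hand side, so every candidate key must contain {A, B}.
{A, B}⁺ = {A, B}, which is not all of the schema, so we must add further attributes.
{A, B, H}⁺: ABH→CDK adds C, D, K; BK→CDF adds F; ADK→CL adds L → {A, B, C, D, F, H, K, L}.
{A, B, K}⁺: ABK→C adds C; BK→CDF adds D, F; ADK→CL adds L; BL→DH adds H → {A, B, C, D, F, H, K, L}.
{A, B, L}⁺: BL→DH adds D, H; ABH→CDK adds C, K; BK→CDF adds F → {A, B, C, D, F, H, K, L}.
Any other superkey contains one of these as a subset, so there are no further candidate keys.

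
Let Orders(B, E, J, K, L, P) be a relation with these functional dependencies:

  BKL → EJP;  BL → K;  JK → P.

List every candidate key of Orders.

BL

Attributes B, L never appear on any right-hand side, so every candidate key must contain {B, L}.
{B, L}⁺ = {B, E, J, K, L, P}, which is all of the schema, so {B, L} is the only candidate key.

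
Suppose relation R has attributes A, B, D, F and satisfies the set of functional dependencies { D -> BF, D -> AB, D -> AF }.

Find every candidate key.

Attribute D never appears on the right-hand side of any dependency, so D must belong to every candidate key.
{D}⁺ = {A, B, D, F}, which is all of the schema, so {D} is the only candidate key.

D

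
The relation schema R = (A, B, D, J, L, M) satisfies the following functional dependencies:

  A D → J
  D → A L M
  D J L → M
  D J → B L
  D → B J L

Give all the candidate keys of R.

{D}

Attribute D never appears on the right-hand side of any dependency, so D must belong to every candidate key.
{D}⁺ = {A, B, D, J, L, M}, which is all of the schema, so {D} is the only candidate key.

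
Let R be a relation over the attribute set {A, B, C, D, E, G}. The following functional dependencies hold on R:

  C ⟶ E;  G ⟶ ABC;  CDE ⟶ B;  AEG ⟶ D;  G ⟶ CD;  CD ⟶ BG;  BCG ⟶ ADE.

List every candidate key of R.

{G}⁺: G→ABC adds A, B, C; G→CD adds D; BCG→ADE adds E → {A, B, C, D, E, G}.
{C, D}⁺: C→E adds E; CDE→B adds B; CD→BG adds G; BCG→ADE adds A → {A, B, C, D, E, G}.

{G}, {C, D}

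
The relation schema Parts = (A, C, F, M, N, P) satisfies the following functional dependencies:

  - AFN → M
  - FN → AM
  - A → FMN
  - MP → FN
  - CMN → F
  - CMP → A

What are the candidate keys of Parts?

{A, C, P}; {C, M, P}; {C, F, N, P}

Attributes C, P never appear on any right-hand side, so every candidate key must contain {C, P}.
{C, P}⁺ = {C, P}, which is not all of the schema, so we must add further attributes.
{A, C, P}⁺: A→FMN adds F, M, N → {A, C, F, M, N, P}. Minimal: {C, P}⁺ = {C, P}; {A, P}⁺ = {A, F, M, N, P}; {A, C}⁺ = {A, C, F, M, N} — none reach the full schema.
{C, M, P}⁺: MP→FN adds F, N; CMP→A adds A → {A, C, F, M, N, P}. Minimal: {M, P}⁺ = {A, F, M, N, P}; {C, P}⁺ = {C, P}; {C, M}⁺ = {C, M} — none reach the full schema.
{C, F, N, P}⁺: FN→AM adds A, M → {A, C, F, M, N, P}. Minimal: {F, N, P}⁺ = {A, F, M, N, P}; {C, N, P}⁺ = {C, N, P}; {C, F, P}⁺ = {C, F, P}; … — none reach the full schema.
Any other superkey contains one of these as a subset, so there are no further candidate keys.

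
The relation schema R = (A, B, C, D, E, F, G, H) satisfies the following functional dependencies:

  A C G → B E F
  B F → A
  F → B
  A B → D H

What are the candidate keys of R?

ACG, CFG

Attributes C, G never appear on any right-hand side, so every candidate key must contain {C, G}.
{C, G}⁺ = {C, G}, which is not all of the schema, so we must add further attributes.
{A, C, G}⁺: ACG→BEF adds B, E, F; AB→DH adds D, H → {A, B, C, D, E, F, G, H}. Minimal: {C, G}⁺ = {C, G}; {A, G}⁺ = {A, G}; {A, C}⁺ = {A, C} — none reach the full schema.
{C, F, G}⁺: F→B adds B; BF→A adds A; AB→DH adds D, H; ACG→BEF adds E → {A, B, C, D, E, F, G, H}. Minimal: {F, G}⁺ = {A, B, D, F, G, H}; {C, G}⁺ = {C, G}; {C, F}⁺ = {A, B, C, D, F, H} — none reach the full schema.
Any other superkey contains one of these as a subset, so there are no further candidate keys.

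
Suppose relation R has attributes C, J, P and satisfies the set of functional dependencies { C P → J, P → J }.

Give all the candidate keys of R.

Attributes C, P never appear on any right-hand side, so every candidate key must contain {C, P}.
{C, P}⁺ = {C, J, P}, which is all of the schema, so {C, P} is the only candidate key.

{C, P}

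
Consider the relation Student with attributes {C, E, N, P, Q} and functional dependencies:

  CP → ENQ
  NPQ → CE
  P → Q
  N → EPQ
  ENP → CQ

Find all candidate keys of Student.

{N}⁺: N→EPQ adds E, P, Q; ENP→CQ adds C → {C, E, N, P, Q}.
{C, P}⁺: CP→ENQ adds E, N, Q → {C, E, N, P, Q}. Minimal: {P}⁺ = {P, Q}; {C}⁺ = {C} — none reach the full schema.
Any other superkey contains one of these as a subset, so there are no further candidate keys.

(N), (C, P)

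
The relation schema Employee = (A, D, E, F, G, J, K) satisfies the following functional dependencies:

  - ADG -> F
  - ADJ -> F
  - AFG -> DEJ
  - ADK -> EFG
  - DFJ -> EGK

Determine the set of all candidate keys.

{A, D, G}, {A, D, J}, {A, D, K}, {A, F, G}

Attribute A never appears on the right-hand side of any dependency, so A must belong to every candidate key.
{A}⁺ = {A}, which is not all of the schema, so we must add further attributes.
{A, D, G}⁺: ADG→F adds F; AFG→DEJ adds E, J; DFJ→EGK adds K → {A, D, E, F, G, J, K}.
{A, D, J}⁺: ADJ→F adds F; DFJ→EGK adds E, G, K → {A, D, E, F, G, J, K}.
{A, D, K}⁺: ADK→EFG adds E, F, G; AFG→DEJ adds J → {A, D, E, F, G, J, K}.
{A, F, G}⁺: AFG→DEJ adds D, E, J; DFJ→EGK adds K → {A, D, E, F, G, J, K}.
Any other superkey contains one of these as a subset, so there are no further candidate keys.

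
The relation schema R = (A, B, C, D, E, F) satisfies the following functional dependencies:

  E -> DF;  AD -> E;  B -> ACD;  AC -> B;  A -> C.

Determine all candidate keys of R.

{A}, {B}

{A}⁺: A→C adds C; AC→B adds B; B→ACD adds D; AD→E adds E; E→DF adds F → {A, B, C, D, E, F}.
{B}⁺: B→ACD adds A, C, D; AD→E adds E; E→DF adds F → {A, B, C, D, E, F}.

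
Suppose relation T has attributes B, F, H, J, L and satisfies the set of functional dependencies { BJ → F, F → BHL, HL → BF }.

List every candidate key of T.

Attribute J never appears on the right-hand side of any dependency, so J must belong to every candidate key.
{J}⁺ = {J}, which is not all of the schema, so we must add further attributes.
{B, J}⁺: BJ→F adds F; F→BHL adds H, L → {B, F, H, J, L}. Minimal: {J}⁺ = {J}; {B}⁺ = {B} — none reach the full schema.
{F, J}⁺: F→BHL adds B, H, L → {B, F, H, J, L}. Minimal: {J}⁺ = {J}; {F}⁺ = {B, F, H, L} — none reach the full schema.
{H, J, L}⁺: HL→BF adds B, F → {B, F, H, J, L}. Minimal: {J, L}⁺ = {J, L}; {H, L}⁺ = {B, F, H, L}; {H, J}⁺ = {H, J} — none reach the full schema.

{B, J}; {F, J}; {H, J, L}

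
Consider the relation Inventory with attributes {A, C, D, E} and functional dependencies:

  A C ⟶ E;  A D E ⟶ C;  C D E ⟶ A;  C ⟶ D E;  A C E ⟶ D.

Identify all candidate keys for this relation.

{C}⁺: C→DE adds D, E; CDE→A adds A → {A, C, D, E}.
{A, D, E}⁺: ADE→C adds C → {A, C, D, E}.

(C), (A, D, E)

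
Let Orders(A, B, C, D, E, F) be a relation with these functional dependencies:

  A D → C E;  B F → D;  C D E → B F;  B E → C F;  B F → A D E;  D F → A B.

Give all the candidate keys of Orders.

{A, D}⁺: AD→CE adds C, E; CDE→BF adds B, F → {A, B, C, D, E, F}. Minimal: {D}⁺ = {D}; {A}⁺ = {A} — none reach the full schema.
{B, E}⁺: BE→CF adds C, F; BF→ADE adds A, D → {A, B, C, D, E, F}. Minimal: {E}⁺ = {E}; {B}⁺ = {B} — none reach the full schema.
{B, F}⁺: BF→D adds D; BF→ADE adds A, E; AD→CE adds C → {A, B, C, D, E, F}. Minimal: {F}⁺ = {F}; {B}⁺ = {B} — none reach the full schema.
{D, F}⁺: DF→AB adds A, B; AD→CE adds C, E → {A, B, C, D, E, F}. Minimal: {F}⁺ = {F}; {D}⁺ = {D} — none reach the full schema.
{C, D, E}⁺: CDE→BF adds B, F; BF→ADE adds A → {A, B, C, D, E, F}. Minimal: {D, E}⁺ = {D, E}; {C, E}⁺ = {C, E}; {C, D}⁺ = {C, D} — none reach the full schema.
Any other superkey contains one of these as a subset, so there are no further candidate keys.

{A, D}, {B, E}, {B, F}, {D, F}, {C, D, E}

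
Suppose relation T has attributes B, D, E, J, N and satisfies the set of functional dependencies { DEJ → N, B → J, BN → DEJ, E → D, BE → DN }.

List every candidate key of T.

Attribute B never appears on the right-hand side of any dependency, so B must belong to every candidate key.
{B}⁺ = {B, J}, which is not all of the schema, so we must add further attributes.
{B, E}⁺: B→J adds J; E→D adds D; BE→DN adds N → {B, D, E, J, N}. Minimal: {E}⁺ = {D, E}; {B}⁺ = {B, J} — none reach the full schema.
{B, N}⁺: B→J adds J; BN→DEJ adds D, E → {B, D, E, J, N}. Minimal: {N}⁺ = {N}; {B}⁺ = {B, J} — none reach the full schema.

BE, BN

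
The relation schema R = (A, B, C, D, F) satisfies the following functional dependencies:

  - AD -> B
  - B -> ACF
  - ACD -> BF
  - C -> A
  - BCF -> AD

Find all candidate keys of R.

{B}⁺: B→ACF adds A, C, F; BCF→AD adds D → {A, B, C, D, F}.
{A, D}⁺: AD→B adds B; B→ACF adds C, F → {A, B, C, D, F}. Minimal: {D}⁺ = {D}; {A}⁺ = {A} — none reach the full schema.
{C, D}⁺: C→A adds A; AD→B adds B; B→ACF adds F → {A, B, C, D, F}. Minimal: {D}⁺ = {D}; {C}⁺ = {A, C} — none reach the full schema.
Any other superkey contains one of these as a subset, so there are no further candidate keys.

{B}, {A, D}, {C, D}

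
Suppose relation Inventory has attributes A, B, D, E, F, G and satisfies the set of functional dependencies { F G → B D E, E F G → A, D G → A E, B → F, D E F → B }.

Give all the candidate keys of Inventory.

{B, G}, {F, G}

Attribute G never appears on the right-hand side of any dependency, so G must belong to every candidate key.
{G}⁺ = {G}, which is not all of the schema, so we must add further attributes.
{B, G}⁺: B→F adds F; FG→BDE adds D, E; EFG→A adds A → {A, B, D, E, F, G}. Minimal: {G}⁺ = {G}; {B}⁺ = {B, F} — none reach the full schema.
{F, G}⁺: FG→BDE adds B, D, E; EFG→A adds A → {A, B, D, E, F, G}. Minimal: {G}⁺ = {G}; {F}⁺ = {F} — none reach the full schema.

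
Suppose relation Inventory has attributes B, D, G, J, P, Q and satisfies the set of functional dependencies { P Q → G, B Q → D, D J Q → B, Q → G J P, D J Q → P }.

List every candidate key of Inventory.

Attribute Q never appears on the right-hand side of any dependency, so Q must belong to every candidate key.
{Q}⁺ = {G, J, P, Q}, which is not all of the schema, so we must add further attributes.
{B, Q}⁺: BQ→D adds D; Q→GJP adds G, J, P → {B, D, G, J, P, Q}. Minimal: {Q}⁺ = {G, J, P, Q}; {B}⁺ = {B} — none reach the full schema.
{D, Q}⁺: Q→GJP adds G, J, P; DJQ→B adds B → {B, D, G, J, P, Q}. Minimal: {Q}⁺ = {G, J, P, Q}; {D}⁺ = {D} — none reach the full schema.
Any other superkey contains one of these as a subset, so there are no further candidate keys.

(B, Q); (D, Q)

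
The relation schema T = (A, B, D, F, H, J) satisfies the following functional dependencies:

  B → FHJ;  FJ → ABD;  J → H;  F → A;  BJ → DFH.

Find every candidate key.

{B}, {F, J}

{B}⁺: B→FHJ adds F, H, J; FJ→ABD adds A, D → {A, B, D, F, H, J}.
{F, J}⁺: FJ→ABD adds A, B, D; J→H adds H → {A, B, D, F, H, J}. Minimal: {J}⁺ = {H, J}; {F}⁺ = {A, F} — none reach the full schema.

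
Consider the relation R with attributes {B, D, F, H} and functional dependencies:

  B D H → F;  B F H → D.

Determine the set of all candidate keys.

(B, D, H); (B, F, H)

Attributes B, H never appear on any right-hand side, so every candidate key must contain {B, H}.
{B, H}⁺ = {B, H}, which is not all of the schema, so we must add further attributes.
{B, D, H}⁺: BDH→F adds F → {B, D, F, H}. Minimal: {D, H}⁺ = {D, H}; {B, H}⁺ = {B, H}; {B, D}⁺ = {B, D} — none reach the full schema.
{B, F, H}⁺: BFH→D adds D → {B, D, F, H}. Minimal: {F, H}⁺ = {F, H}; {B, H}⁺ = {B, H}; {B, F}⁺ = {B, F} — none reach the full schema.
Any other superkey contains one of these as a subset, so there are no further candidate keys.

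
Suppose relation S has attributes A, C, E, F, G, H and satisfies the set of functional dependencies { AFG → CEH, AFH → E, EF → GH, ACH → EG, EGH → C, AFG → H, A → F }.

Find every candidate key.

AE, AG, AH

Attribute A never appears on the right-hand side of any dependency, so A must belong to every candidate key.
{A}⁺ = {A, F}, which is not all of the schema, so we must add further attributes.
{A, E}⁺: A→F adds F; EF→GH adds G, H; EGH→C adds C → {A, C, E, F, G, H}. Minimal: {E}⁺ = {E}; {A}⁺ = {A, F} — none reach the full schema.
{A, G}⁺: A→F adds F; AFG→CEH adds C, E, H → {A, C, E, F, G, H}. Minimal: {G}⁺ = {G}; {A}⁺ = {A, F} — none reach the full schema.
{A, H}⁺: A→F adds F; AFH→E adds E; EF→GH adds G; EGH→C adds C → {A, C, E, F, G, H}. Minimal: {H}⁺ = {H}; {A}⁺ = {A, F} — none reach the full schema.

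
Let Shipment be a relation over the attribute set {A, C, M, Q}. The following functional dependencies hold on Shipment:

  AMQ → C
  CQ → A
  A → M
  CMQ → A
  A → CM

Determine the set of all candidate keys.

Attribute Q never appears on the right-hand side of any dependency, so Q must belong to every candidate key.
{Q}⁺ = {Q}, which is not all of the schema, so we must add further attributes.
{A, Q}⁺: A→M adds M; A→CM adds C → {A, C, M, Q}.
{C, Q}⁺: CQ→A adds A; A→M adds M → {A, C, M, Q}.
Any other superkey contains one of these as a subset, so there are no further candidate keys.

{A, Q}, {C, Q}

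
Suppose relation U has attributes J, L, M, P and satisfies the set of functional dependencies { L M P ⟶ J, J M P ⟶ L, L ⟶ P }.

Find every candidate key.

Attribute M never appears on the right-hand side of any dependency, so M must belong to every candidate key.
{M}⁺ = {M}, which is not all of the schema, so we must add further attributes.
{L, M}⁺: L→P adds P; LMP→J adds J → {J, L, M, P}.
{J, M, P}⁺: JMP→L adds L → {J, L, M, P}.
Any other superkey contains one of these as a subset, so there are no further candidate keys.

{L, M}; {J, M, P}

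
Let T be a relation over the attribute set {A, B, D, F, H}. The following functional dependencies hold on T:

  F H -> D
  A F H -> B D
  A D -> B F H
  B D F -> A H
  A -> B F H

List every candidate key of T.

{A}⁺: A→BFH adds B, F, H; FH→D adds D → {A, B, D, F, H}.
{B, D, F}⁺: BDF→AH adds A, H → {A, B, D, F, H}. Minimal: {D, F}⁺ = {D, F}; {B, F}⁺ = {B, F}; {B, D}⁺ = {B, D} — none reach the full schema.
{B, F, H}⁺: FH→D adds D; BDF→AH adds A → {A, B, D, F, H}. Minimal: {F, H}⁺ = {D, F, H}; {B, H}⁺ = {B, H}; {B, F}⁺ = {B, F} — none reach the full schema.
Any other superkey contains one of these as a subset, so there are no further candidate keys.

{A}; {B, D, F}; {B, F, H}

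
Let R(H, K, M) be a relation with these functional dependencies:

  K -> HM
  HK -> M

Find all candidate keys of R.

{K}⁺: K→HM adds H, M → {H, K, M}.

(K)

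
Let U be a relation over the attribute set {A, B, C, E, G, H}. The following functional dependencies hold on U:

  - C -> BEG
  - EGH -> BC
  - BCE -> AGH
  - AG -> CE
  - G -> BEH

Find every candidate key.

(C), (G)

{C}⁺: C→BEG adds B, E, G; BCE→AGH adds A, H → {A, B, C, E, G, H}.
{G}⁺: G→BEH adds B, E, H; EGH→BC adds C; BCE→AGH adds A → {A, B, C, E, G, H}.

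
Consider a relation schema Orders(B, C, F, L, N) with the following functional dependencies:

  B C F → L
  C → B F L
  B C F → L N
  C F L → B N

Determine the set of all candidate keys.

(C)

{C}⁺: C→BFL adds B, F, L; BCF→LN adds N → {B, C, F, L, N}.
No other minimal superkey exists.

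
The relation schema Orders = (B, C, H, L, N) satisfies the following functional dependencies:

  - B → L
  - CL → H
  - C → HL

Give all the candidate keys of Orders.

BCN

Attributes B, C, N never appear on any right-hand side, so every candidate key must contain {B, C, N}.
{B, C, N}⁺ = {B, C, H, L, N}, which is all of the schema, so {B, C, N} is the only candidate key.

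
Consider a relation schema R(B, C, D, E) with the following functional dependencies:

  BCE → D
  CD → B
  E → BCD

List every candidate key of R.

Attribute E never appears on the right-hand side of any dependency, so E must belong to every candidate key.
{E}⁺ = {B, C, D, E}, which is all of the schema, so {E} is the only candidate key.

E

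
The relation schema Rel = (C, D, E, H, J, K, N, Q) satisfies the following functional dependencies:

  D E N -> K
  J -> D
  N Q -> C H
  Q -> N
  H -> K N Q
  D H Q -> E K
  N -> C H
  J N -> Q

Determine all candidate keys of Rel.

{H, J}, {J, N}, {J, Q}

{H, J}⁺: J→D adds D; H→KNQ adds K, N, Q; DHQ→EK adds E; N→CH adds C → {C, D, E, H, J, K, N, Q}.
{J, N}⁺: J→D adds D; N→CH adds C, H; JN→Q adds Q; H→KNQ adds K; DHQ→EK adds E → {C, D, E, H, J, K, N, Q}.
{J, Q}⁺: J→D adds D; Q→N adds N; N→CH adds C, H; H→KNQ adds K; DHQ→EK adds E → {C, D, E, H, J, K, N, Q}.
Any other superkey contains one of these as a subset, so there are no further candidate keys.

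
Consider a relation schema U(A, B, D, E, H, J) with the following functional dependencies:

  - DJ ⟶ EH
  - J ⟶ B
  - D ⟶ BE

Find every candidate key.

Attributes A, D, J never appear on any right-hand side, so every candidate key must contain {A, D, J}.
{A, D, J}⁺ = {A, B, D, E, H, J}, which is all of the schema, so {A, D, J} is the only candidate key.

{A, D, J}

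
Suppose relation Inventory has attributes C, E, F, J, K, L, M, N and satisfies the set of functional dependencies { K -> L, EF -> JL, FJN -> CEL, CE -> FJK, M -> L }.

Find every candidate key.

Attributes M, N never appear on any right-hand side, so every candidate key must contain {M, N}.
{M, N}⁺ = {L, M, N}, which is not all of the schema, so we must add further attributes.
{C, E, M, N}⁺: CE→FJK adds F, J, K; M→L adds L → {C, E, F, J, K, L, M, N}. Minimal: {E, M, N}⁺ = {E, L, M, N}; {C, M, N}⁺ = {C, L, M, N}; {C, E, N}⁺ = {C, E, F, J, K, L, N}; … — none reach the full schema.
{E, F, M, N}⁺: EF→JL adds J, L; FJN→CEL adds C; CE→FJK adds K → {C, E, F, J, K, L, M, N}. Minimal: {F, M, N}⁺ = {F, L, M, N}; {E, M, N}⁺ = {E, L, M, N}; {E, F, N}⁺ = {C, E, F, J, K, L, N}; … — none reach the full schema.
{F, J, M, N}⁺: FJN→CEL adds C, E, L; CE→FJK adds K → {C, E, F, J, K, L, M, N}. Minimal: {J, M, N}⁺ = {J, L, M, N}; {F, M, N}⁺ = {F, L, M, N}; {F, J, N}⁺ = {C, E, F, J, K, L, N}; … — none reach the full schema.

{C, E, M, N}, {E, F, M, N}, {F, J, M, N}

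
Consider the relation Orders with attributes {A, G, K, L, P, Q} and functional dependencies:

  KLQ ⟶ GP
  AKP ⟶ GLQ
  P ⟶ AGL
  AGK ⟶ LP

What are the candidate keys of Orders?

Attribute K never appears on the right-hand side of any dependency, so K must belong to every candidate key.
{K}⁺ = {K}, which is not all of the schema, so we must add further attributes.
{K, P}⁺: P→AGL adds A, G, L; AKP→GLQ adds Q → {A, G, K, L, P, Q}. Minimal: {P}⁺ = {A, G, L, P}; {K}⁺ = {K} — none reach the full schema.
{A, G, K}⁺: AGK→LP adds L, P; AKP→GLQ adds Q → {A, G, K, L, P, Q}. Minimal: {G, K}⁺ = {G, K}; {A, K}⁺ = {A, K}; {A, G}⁺ = {A, G} — none reach the full schema.
{K, L, Q}⁺: KLQ→GP adds G, P; P→AGL adds A → {A, G, K, L, P, Q}. Minimal: {L, Q}⁺ = {L, Q}; {K, Q}⁺ = {K, Q}; {K, L}⁺ = {K, L} — none reach the full schema.
Any other superkey contains one of these as a subset, so there are no further candidate keys.

{K, P}, {A, G, K}, {K, L, Q}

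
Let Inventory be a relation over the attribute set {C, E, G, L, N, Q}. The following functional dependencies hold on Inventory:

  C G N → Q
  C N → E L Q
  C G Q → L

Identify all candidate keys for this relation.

{C, G, N}

{C, G, N}⁺: CGN→Q adds Q; CN→ELQ adds E, L → {C, E, G, L, N, Q}. Minimal: {G, N}⁺ = {G, N}; {C, N}⁺ = {C, E, L, N, Q}; {C, G}⁺ = {C, G} — none reach the full schema.
No other minimal superkey exists.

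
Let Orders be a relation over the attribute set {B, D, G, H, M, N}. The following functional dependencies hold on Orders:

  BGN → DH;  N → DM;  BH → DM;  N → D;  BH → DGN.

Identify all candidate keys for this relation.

BH, BGN

Attribute B never appears on the right-hand side of any dependency, so B must belong to every candidate key.
{B}⁺ = {B}, which is not all of the schema, so we must add further attributes.
{B, H}⁺: BH→DM adds D, M; BH→DGN adds G, N → {B, D, G, H, M, N}.
{B, G, N}⁺: BGN→DH adds D, H; N→DM adds M → {B, D, G, H, M, N}.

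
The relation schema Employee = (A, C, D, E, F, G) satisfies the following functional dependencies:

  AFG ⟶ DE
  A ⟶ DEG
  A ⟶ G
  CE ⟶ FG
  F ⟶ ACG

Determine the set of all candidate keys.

{F}⁺: F→ACG adds A, C, G; AFG→DE adds D, E → {A, C, D, E, F, G}.
{A, C}⁺: A→DEG adds D, E, G; CE→FG adds F → {A, C, D, E, F, G}. Minimal: {C}⁺ = {C}; {A}⁺ = {A, D, E, G} — none reach the full schema.
{C, E}⁺: CE→FG adds F, G; F→ACG adds A; AFG→DE adds D → {A, C, D, E, F, G}. Minimal: {E}⁺ = {E}; {C}⁺ = {C} — none reach the full schema.

{F}, {A, C}, {C, E}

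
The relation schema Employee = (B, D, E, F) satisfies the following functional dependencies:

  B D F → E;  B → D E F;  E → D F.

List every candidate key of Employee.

{B}

Attribute B never appears on the right-hand side of any dependency, so B must belong to every candidate key.
{B}⁺ = {B, D, E, F}, which is all of the schema, so {B} is the only candidate key.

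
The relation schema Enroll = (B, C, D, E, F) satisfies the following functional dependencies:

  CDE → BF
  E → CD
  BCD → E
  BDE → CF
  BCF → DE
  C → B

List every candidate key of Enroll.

{E}⁺: E→CD adds C, D; C→B adds B; CDE→BF adds F → {B, C, D, E, F}.
{C, D}⁺: C→B adds B; BCD→E adds E; BDE→CF adds F → {B, C, D, E, F}.
{C, F}⁺: C→B adds B; BCF→DE adds D, E → {B, C, D, E, F}.
Any other superkey contains one of these as a subset, so there are no further candidate keys.

E; CD; CF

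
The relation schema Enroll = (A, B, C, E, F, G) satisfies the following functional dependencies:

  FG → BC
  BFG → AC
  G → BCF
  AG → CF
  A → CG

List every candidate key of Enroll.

Attribute E never appears on the right-hand side of any dependency, so E must belong to every candidate key.
{E}⁺ = {E}, which is not all of the schema, so we must add further attributes.
{A, E}⁺: A→CG adds C, G; G→BCF adds B, F → {A, B, C, E, F, G}.
{E, G}⁺: G→BCF adds B, C, F; BFG→AC adds A → {A, B, C, E, F, G}.
Any other superkey contains one of these as a subset, so there are no further candidate keys.

{A, E}, {E, G}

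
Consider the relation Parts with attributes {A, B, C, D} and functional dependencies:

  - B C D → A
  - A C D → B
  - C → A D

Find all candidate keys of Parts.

(C)

{C}⁺: C→AD adds A, D; ACD→B adds B → {A, B, C, D}.
No other minimal superkey exists.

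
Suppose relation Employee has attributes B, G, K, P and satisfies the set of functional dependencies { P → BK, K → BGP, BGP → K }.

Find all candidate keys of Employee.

{K}⁺: K→BGP adds B, G, P → {B, G, K, P}.
{P}⁺: P→BK adds B, K; K→BGP adds G → {B, G, K, P}.
Any other superkey contains one of these as a subset, so there are no further candidate keys.

{K}, {P}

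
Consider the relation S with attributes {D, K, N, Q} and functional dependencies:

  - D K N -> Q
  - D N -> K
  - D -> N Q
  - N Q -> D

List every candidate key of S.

{D}; {N, Q}

{D}⁺: D→NQ adds N, Q; DN→K adds K → {D, K, N, Q}.
{N, Q}⁺: NQ→D adds D; DN→K adds K → {D, K, N, Q}.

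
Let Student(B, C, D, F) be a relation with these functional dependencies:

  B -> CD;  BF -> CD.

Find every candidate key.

BF

Attributes B, F never appear on any right-hand side, so every candidate key must contain {B, F}.
{B, F}⁺ = {B, C, D, F}, which is all of the schema, so {B, F} is the only candidate key.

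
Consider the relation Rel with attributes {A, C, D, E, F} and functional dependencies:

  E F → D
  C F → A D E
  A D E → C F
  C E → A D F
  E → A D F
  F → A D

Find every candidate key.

{E}; {C, F}

{E}⁺: E→ADF adds A, D, F; ADE→CF adds C → {A, C, D, E, F}.
{C, F}⁺: CF→ADE adds A, D, E → {A, C, D, E, F}. Minimal: {F}⁺ = {A, D, F}; {C}⁺ = {C} — none reach the full schema.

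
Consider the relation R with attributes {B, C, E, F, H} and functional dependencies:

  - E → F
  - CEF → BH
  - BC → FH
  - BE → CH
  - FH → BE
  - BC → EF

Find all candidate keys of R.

{B, C}⁺: BC→FH adds F, H; FH→BE adds E → {B, C, E, F, H}. Minimal: {C}⁺ = {C}; {B}⁺ = {B} — none reach the full schema.
{B, E}⁺: E→F adds F; BE→CH adds C, H → {B, C, E, F, H}. Minimal: {E}⁺ = {E, F}; {B}⁺ = {B} — none reach the full schema.
{C, E}⁺: E→F adds F; CEF→BH adds B, H → {B, C, E, F, H}. Minimal: {E}⁺ = {E, F}; {C}⁺ = {C} — none reach the full schema.
{E, H}⁺: E→F adds F; FH→BE adds B; BE→CH adds C → {B, C, E, F, H}. Minimal: {H}⁺ = {H}; {E}⁺ = {E, F} — none reach the full schema.
{F, H}⁺: FH→BE adds B, E; BE→CH adds C → {B, C, E, F, H}. Minimal: {H}⁺ = {H}; {F}⁺ = {F} — none reach the full schema.
Any other superkey contains one of these as a subset, so there are no further candidate keys.

{B, C}, {B, E}, {C, E}, {E, H}, {F, H}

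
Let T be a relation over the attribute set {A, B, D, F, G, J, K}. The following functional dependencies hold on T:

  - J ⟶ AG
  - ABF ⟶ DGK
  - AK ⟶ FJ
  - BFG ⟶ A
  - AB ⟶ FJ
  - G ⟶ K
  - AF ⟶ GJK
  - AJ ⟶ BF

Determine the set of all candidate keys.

{J}, {A, B}, {A, F}, {A, G}, {A, K}, {B, F, G}

{J}⁺: J→AG adds A, G; G→K adds K; AJ→BF adds B, F; ABF→DGK adds D → {A, B, D, F, G, J, K}.
{A, B}⁺: AB→FJ adds F, J; AF→GJK adds G, K; ABF→DGK adds D → {A, B, D, F, G, J, K}. Minimal: {B}⁺ = {B}; {A}⁺ = {A} — none reach the full schema.
{A, F}⁺: AF→GJK adds G, J, K; AJ→BF adds B; ABF→DGK adds D → {A, B, D, F, G, J, K}. Minimal: {F}⁺ = {F}; {A}⁺ = {A} — none reach the full schema.
{A, G}⁺: G→K adds K; AK→FJ adds F, J; AJ→BF adds B; ABF→DGK adds D → {A, B, D, F, G, J, K}. Minimal: {G}⁺ = {G, K}; {A}⁺ = {A} — none reach the full schema.
{A, K}⁺: AK→FJ adds F, J; AF→GJK adds G; AJ→BF adds B; ABF→DGK adds D → {A, B, D, F, G, J, K}. Minimal: {K}⁺ = {K}; {A}⁺ = {A} — none reach the full schema.
{B, F, G}⁺: BFG→A adds A; AB→FJ adds J; G→K adds K; ABF→DGK adds D → {A, B, D, F, G, J, K}. Minimal: {F, G}⁺ = {F, G, K}; {B, G}⁺ = {B, G, K}; {B, F}⁺ = {B, F} — none reach the full schema.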